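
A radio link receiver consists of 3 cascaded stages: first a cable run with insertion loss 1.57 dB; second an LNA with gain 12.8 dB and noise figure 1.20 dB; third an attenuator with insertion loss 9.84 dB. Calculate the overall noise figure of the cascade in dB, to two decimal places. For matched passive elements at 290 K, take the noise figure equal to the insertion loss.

4.05 dB

Convert to linear (a loss of L dB is a gain of −L dB): F_i = 10^(NF_i/10), G_i = 10^(G_i,dB/10)
  Stage 1: F_1 = 10^(1.57/10) = 1.435, G_1 = 10^(−1.57/10) = 0.6966
  Stage 2: F_2 = 10^(1.20/10) = 1.318, G_2 = 10^(12.8/10) = 19.05
  Stage 3: F_3 = 10^(9.84/10) = 9.638, G_3 = 10^(−9.84/10) = 0.1038
Friis cascade:
  F = 1.435 + (1.318 − 1)/0.6966 + (9.638 − 1)/13.27 = 2.543
NF = 10 log₁₀(2.543) = 4.05 dB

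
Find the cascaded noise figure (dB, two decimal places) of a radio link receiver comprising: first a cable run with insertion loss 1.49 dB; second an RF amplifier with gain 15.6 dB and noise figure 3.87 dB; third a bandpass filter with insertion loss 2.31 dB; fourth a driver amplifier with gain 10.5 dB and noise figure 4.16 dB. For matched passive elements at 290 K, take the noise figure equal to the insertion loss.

Convert to linear (a loss of L dB is a gain of −L dB): F_i = 10^(NF_i/10), G_i = 10^(G_i,dB/10)
  Stage 1: F_1 = 10^(1.49/10) = 1.409, G_1 = 10^(−1.49/10) = 0.7096
  Stage 2: F_2 = 10^(3.87/10) = 2.438, G_2 = 10^(15.6/10) = 36.31
  Stage 3: F_3 = 10^(2.31/10) = 1.702, G_3 = 10^(−2.31/10) = 0.5875
  Stage 4: F_4 = 10^(4.16/10) = 2.606, G_4 = 10^(10.5/10) = 11.22
Friis cascade:
  F = 1.409 + (2.438 − 1)/0.7096 + (1.702 − 1)/25.76 + (2.606 − 1)/15.14 = 3.569
NF = 10 log₁₀(3.569) = 5.53 dB

5.53 dB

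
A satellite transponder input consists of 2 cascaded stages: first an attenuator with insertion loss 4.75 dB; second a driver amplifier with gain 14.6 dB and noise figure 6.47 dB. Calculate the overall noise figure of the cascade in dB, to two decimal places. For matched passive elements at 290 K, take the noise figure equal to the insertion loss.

Convert to linear (a loss of L dB is a gain of −L dB): F_i = 10^(NF_i/10), G_i = 10^(G_i,dB/10)
  Stage 1: F_1 = 10^(4.75/10) = 2.985, G_1 = 10^(−4.75/10) = 0.3350
  Stage 2: F_2 = 10^(6.47/10) = 4.436, G_2 = 10^(14.6/10) = 28.84
Friis cascade:
  F = 2.985 + (4.436 − 1)/0.3350 = 13.24
NF = 10 log₁₀(13.24) = 11.22 dB

11.22 dB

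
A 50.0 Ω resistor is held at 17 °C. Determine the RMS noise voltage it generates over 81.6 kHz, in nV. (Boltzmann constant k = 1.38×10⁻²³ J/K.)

256 nV

T = 17 °C + 273.15 = 290.15 K
V_n = √(4kTRB)
4kTRB = 4 × 1.38×10⁻²³ × 290.15 × 5.00×10¹ × 8.16×10⁴ = 6.53×10⁻¹⁴ V²
V_n = √(6.53×10⁻¹⁴) = 2.56×10⁻⁷ V = 256 nV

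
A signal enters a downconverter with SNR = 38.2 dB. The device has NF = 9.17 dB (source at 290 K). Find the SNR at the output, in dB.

By definition F = SNR_in/SNR_out, so in dB: SNR_out = SNR_in − NF
SNR_out = 38.2 − 9.17 = 29.03 dB

29.03 dB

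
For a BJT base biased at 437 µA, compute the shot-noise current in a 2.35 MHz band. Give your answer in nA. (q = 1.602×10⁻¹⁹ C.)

I_n = √(2qI·B)
2qI·B = 2 × 1.602×10⁻¹⁹ × 4.37×10⁻⁴ × 2.35×10⁶ = 3.29×10⁻¹⁶ A²
I_n = √(3.29×10⁻¹⁶) = 1.81×10⁻⁸ A = 18.1 nA

18.1 nA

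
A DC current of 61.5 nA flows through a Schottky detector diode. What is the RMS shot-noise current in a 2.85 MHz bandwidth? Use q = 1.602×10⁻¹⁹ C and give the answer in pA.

I_n = √(2qI·B)
2qI·B = 2 × 1.602×10⁻¹⁹ × 6.15×10⁻⁸ × 2.85×10⁶ = 5.62×10⁻²⁰ A²
I_n = √(5.62×10⁻²⁰) = 2.37×10⁻¹⁰ A = 237 pA

237 pA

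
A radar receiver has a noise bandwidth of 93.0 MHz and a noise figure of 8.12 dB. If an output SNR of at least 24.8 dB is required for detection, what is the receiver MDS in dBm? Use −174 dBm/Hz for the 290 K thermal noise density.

Sensitivity = −174 + 10 log₁₀(B) + NF + SNR_min
= −174 + 79.68 + 8.12 + 24.8
= −61.40 dBm → −61.4 dBm

−61.4 dBm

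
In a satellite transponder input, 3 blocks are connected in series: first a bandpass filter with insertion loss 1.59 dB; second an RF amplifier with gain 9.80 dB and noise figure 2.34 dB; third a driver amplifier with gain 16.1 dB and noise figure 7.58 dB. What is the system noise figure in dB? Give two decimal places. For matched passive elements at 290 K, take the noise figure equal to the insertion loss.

Convert to linear (a loss of L dB is a gain of −L dB): F_i = 10^(NF_i/10), G_i = 10^(G_i,dB/10)
  Stage 1: F_1 = 10^(1.59/10) = 1.442, G_1 = 10^(−1.59/10) = 0.6934
  Stage 2: F_2 = 10^(2.34/10) = 1.714, G_2 = 10^(9.80/10) = 9.550
  Stage 3: F_3 = 10^(7.58/10) = 5.728, G_3 = 10^(16.1/10) = 40.74
Friis cascade:
  F = 1.442 + (1.714 − 1)/0.6934 + (5.728 − 1)/6.622 = 3.186
NF = 10 log₁₀(3.186) = 5.03 dB

5.03 dB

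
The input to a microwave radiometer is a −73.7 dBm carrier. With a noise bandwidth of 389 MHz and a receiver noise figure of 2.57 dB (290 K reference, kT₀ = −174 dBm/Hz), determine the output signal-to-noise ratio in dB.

11.8 dB

Noise floor: N = −174 + 10 log₁₀(B) + NF
10 log₁₀(3.89×10⁸) = 85.9 dB
N = −174 + 85.9 + 2.57 = −85.53 dBm
SNR = P_sig − N = −73.7 − (−85.53) = 11.83 dB → 11.8 dB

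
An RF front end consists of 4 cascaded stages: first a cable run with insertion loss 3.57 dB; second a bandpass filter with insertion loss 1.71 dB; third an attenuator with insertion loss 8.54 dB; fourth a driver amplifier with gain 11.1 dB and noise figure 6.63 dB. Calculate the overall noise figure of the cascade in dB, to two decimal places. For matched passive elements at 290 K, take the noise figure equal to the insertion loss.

20.45 dB

Convert to linear (a loss of L dB is a gain of −L dB): F_i = 10^(NF_i/10), G_i = 10^(G_i,dB/10)
  Stage 1: F_1 = 10^(3.57/10) = 2.275, G_1 = 10^(−3.57/10) = 0.4395
  Stage 2: F_2 = 10^(1.71/10) = 1.483, G_2 = 10^(−1.71/10) = 0.6745
  Stage 3: F_3 = 10^(8.54/10) = 7.145, G_3 = 10^(−8.54/10) = 0.1400
  Stage 4: F_4 = 10^(6.63/10) = 4.603, G_4 = 10^(11.1/10) = 12.88
Friis cascade:
  F = 2.275 + (1.483 − 1)/0.4395 + (7.145 − 1)/0.2965 + (4.603 − 1)/0.04150 = 110.9
NF = 10 log₁₀(110.9) = 20.45 dB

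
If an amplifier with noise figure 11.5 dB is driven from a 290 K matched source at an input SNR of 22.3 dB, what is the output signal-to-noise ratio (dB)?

10.8 dB

By definition F = SNR_in/SNR_out, so in dB: SNR_out = SNR_in − NF
SNR_out = 22.3 − 11.5 = 10.8 dB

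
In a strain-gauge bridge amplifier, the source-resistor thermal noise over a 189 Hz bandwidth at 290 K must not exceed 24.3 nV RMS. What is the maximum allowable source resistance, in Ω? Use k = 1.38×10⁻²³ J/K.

195 Ω

Johnson–Nyquist: V_n = √(4kTRB) ⇒ R = V_n² / (4kTB)
4kTB = 4 × 1.38×10⁻²³ × 290 × 1.89×10² = 3.03×10⁻¹⁸
R = (2.43×10⁻⁸)² / 3.03×10⁻¹⁸ = 1.95×10² Ω = 195 Ω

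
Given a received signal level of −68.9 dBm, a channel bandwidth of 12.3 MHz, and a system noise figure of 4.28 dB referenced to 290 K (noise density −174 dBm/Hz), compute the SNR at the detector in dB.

29.9 dB

Noise floor: N = −174 + 10 log₁₀(B) + NF
10 log₁₀(1.23×10⁷) = 70.9 dB
N = −174 + 70.9 + 4.28 = −98.82 dBm
SNR = P_sig − N = −68.9 − (−98.82) = 29.92 dB → 29.9 dB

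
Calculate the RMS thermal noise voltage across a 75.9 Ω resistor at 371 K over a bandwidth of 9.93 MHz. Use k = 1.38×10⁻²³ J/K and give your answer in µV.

V_n = √(4kTRB)
4kTRB = 4 × 1.38×10⁻²³ × 371 × 7.59×10¹ × 9.93×10⁶ = 1.54×10⁻¹¹ V²
V_n = √(1.54×10⁻¹¹) = 3.93×10⁻⁶ V = 3.93 µV

3.93 µV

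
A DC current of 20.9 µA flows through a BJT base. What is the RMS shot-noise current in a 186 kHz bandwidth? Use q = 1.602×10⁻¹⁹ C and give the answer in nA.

1.12 nA

I_n = √(2qI·B)
2qI·B = 2 × 1.602×10⁻¹⁹ × 2.09×10⁻⁵ × 1.86×10⁵ = 1.25×10⁻¹⁸ A²
I_n = √(1.25×10⁻¹⁸) = 1.12×10⁻⁹ A = 1.12 nA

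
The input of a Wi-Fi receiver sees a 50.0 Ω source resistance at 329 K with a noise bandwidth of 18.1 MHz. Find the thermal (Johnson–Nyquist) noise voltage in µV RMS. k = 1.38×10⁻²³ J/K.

4.05 µV

V_n = √(4kTRB)
4kTRB = 4 × 1.38×10⁻²³ × 329 × 5.00×10¹ × 1.81×10⁷ = 1.64×10⁻¹¹ V²
V_n = √(1.64×10⁻¹¹) = 4.05×10⁻⁶ V = 4.05 µV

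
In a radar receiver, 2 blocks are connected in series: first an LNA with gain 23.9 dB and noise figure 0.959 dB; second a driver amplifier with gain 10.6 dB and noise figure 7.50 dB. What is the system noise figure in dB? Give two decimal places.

1.02 dB

Convert to linear (a loss of L dB is a gain of −L dB): F_i = 10^(NF_i/10), G_i = 10^(G_i,dB/10)
  Stage 1: F_1 = 10^(0.959/10) = 1.247, G_1 = 10^(23.9/10) = 245.5
  Stage 2: F_2 = 10^(7.50/10) = 5.623, G_2 = 10^(10.6/10) = 11.48
Friis cascade:
  F = 1.247 + (5.623 − 1)/245.5 = 1.266
NF = 10 log₁₀(1.266) = 1.02 dB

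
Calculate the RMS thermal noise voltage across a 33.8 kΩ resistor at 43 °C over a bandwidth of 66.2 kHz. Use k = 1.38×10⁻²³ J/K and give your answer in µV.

6.25 µV

T = 43 °C + 273.15 = 316.15 K
V_n = √(4kTRB)
4kTRB = 4 × 1.38×10⁻²³ × 316.15 × 3.38×10⁴ × 6.62×10⁴ = 3.90×10⁻¹¹ V²
V_n = √(3.90×10⁻¹¹) = 6.25×10⁻⁶ V = 6.25 µV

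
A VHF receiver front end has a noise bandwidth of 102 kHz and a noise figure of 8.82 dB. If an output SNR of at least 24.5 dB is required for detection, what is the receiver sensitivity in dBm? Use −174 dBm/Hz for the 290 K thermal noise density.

−90.6 dBm

Sensitivity = −174 + 10 log₁₀(B) + NF + SNR_min
= −174 + 50.09 + 8.82 + 24.5
= −90.59 dBm → −90.6 dBm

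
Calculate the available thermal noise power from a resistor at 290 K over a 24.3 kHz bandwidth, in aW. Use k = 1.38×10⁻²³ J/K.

97.2 aW

P_n = kTB = 1.38×10⁻²³ × 290 × 2.43×10⁴ = 9.72×10⁻¹⁷ W = 97.2 aW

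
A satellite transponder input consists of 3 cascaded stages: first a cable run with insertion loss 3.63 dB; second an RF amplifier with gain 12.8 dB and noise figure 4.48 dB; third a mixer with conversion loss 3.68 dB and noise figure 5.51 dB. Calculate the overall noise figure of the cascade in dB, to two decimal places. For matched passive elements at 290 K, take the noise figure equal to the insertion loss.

8.31 dB

Convert to linear (a loss of L dB is a gain of −L dB): F_i = 10^(NF_i/10), G_i = 10^(G_i,dB/10)
  Stage 1: F_1 = 10^(3.63/10) = 2.307, G_1 = 10^(−3.63/10) = 0.4335
  Stage 2: F_2 = 10^(4.48/10) = 2.805, G_2 = 10^(12.8/10) = 19.05
  Stage 3: F_3 = 10^(5.51/10) = 3.556, G_3 = 10^(−3.68/10) = 0.4285
Friis cascade:
  F = 2.307 + (2.805 − 1)/0.4335 + (3.556 − 1)/8.260 = 6.781
NF = 10 log₁₀(6.781) = 8.31 dB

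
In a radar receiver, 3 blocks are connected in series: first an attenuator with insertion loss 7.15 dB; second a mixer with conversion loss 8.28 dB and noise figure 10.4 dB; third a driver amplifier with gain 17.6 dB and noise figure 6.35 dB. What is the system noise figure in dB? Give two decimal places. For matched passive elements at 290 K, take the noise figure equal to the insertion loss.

Convert to linear (a loss of L dB is a gain of −L dB): F_i = 10^(NF_i/10), G_i = 10^(G_i,dB/10)
  Stage 1: F_1 = 10^(7.15/10) = 5.188, G_1 = 10^(−7.15/10) = 0.1928
  Stage 2: F_2 = 10^(10.4/10) = 10.96, G_2 = 10^(−8.28/10) = 0.1486
  Stage 3: F_3 = 10^(6.35/10) = 4.315, G_3 = 10^(17.6/10) = 57.54
Friis cascade:
  F = 5.188 + (10.96 − 1)/0.1928 + (4.315 − 1)/0.02864 = 172.6
NF = 10 log₁₀(172.6) = 22.37 dB

22.37 dB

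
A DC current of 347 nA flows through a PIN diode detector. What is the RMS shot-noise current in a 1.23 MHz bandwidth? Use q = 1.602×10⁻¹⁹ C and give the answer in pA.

370 pA

I_n = √(2qI·B)
2qI·B = 2 × 1.602×10⁻¹⁹ × 3.47×10⁻⁷ × 1.23×10⁶ = 1.37×10⁻¹⁹ A²
I_n = √(1.37×10⁻¹⁹) = 3.70×10⁻¹⁰ A = 370 pA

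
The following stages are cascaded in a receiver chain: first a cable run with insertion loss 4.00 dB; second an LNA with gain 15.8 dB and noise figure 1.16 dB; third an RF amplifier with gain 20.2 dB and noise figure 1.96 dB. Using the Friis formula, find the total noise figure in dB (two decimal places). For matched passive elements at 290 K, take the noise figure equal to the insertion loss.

Convert to linear (a loss of L dB is a gain of −L dB): F_i = 10^(NF_i/10), G_i = 10^(G_i,dB/10)
  Stage 1: F_1 = 10^(4.00/10) = 2.512, G_1 = 10^(−4.00/10) = 0.3981
  Stage 2: F_2 = 10^(1.16/10) = 1.306, G_2 = 10^(15.8/10) = 38.02
  Stage 3: F_3 = 10^(1.96/10) = 1.570, G_3 = 10^(20.2/10) = 104.7
Friis cascade:
  F = 2.512 + (1.306 − 1)/0.3981 + (1.570 − 1)/15.14 = 3.319
NF = 10 log₁₀(3.319) = 5.21 dB

5.21 dB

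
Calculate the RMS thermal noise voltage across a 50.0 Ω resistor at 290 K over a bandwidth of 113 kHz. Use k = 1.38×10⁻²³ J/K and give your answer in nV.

V_n = √(4kTRB)
4kTRB = 4 × 1.38×10⁻²³ × 290 × 5.00×10¹ × 1.13×10⁵ = 9.04×10⁻¹⁴ V²
V_n = √(9.04×10⁻¹⁴) = 3.01×10⁻⁷ V = 301 nV

301 nV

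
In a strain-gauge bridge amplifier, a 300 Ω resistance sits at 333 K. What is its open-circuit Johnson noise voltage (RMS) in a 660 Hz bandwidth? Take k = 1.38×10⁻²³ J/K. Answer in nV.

60.3 nV

V_n = √(4kTRB)
4kTRB = 4 × 1.38×10⁻²³ × 333 × 3.00×10² × 6.60×10² = 3.64×10⁻¹⁵ V²
V_n = √(3.64×10⁻¹⁵) = 6.03×10⁻⁸ V = 60.3 nV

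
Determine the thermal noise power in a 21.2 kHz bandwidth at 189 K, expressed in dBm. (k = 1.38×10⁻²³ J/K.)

−132.6 dBm

P_n = kTB = 1.38×10⁻²³ × 189 × 2.12×10⁴ = 5.53×10⁻¹⁷ W
In dBm: 10 log₁₀(5.53×10⁻¹⁷ / 10⁻³) = −132.6 dBm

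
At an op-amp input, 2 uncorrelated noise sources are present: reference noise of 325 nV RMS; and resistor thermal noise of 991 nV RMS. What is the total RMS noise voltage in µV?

Uncorrelated sources add in power (mean-square): V_tot = √(ΣV_i²)
V_tot = √[(3.25×10⁻⁷)² + (9.91×10⁻⁷)²] = 1.04×10⁻⁶ V = 1.04 µV

1.04 µV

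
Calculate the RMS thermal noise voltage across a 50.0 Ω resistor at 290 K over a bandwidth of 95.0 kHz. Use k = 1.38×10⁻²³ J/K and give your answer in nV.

V_n = √(4kTRB)
4kTRB = 4 × 1.38×10⁻²³ × 290 × 5.00×10¹ × 9.50×10⁴ = 7.60×10⁻¹⁴ V²
V_n = √(7.60×10⁻¹⁴) = 2.76×10⁻⁷ V = 276 nV

276 nV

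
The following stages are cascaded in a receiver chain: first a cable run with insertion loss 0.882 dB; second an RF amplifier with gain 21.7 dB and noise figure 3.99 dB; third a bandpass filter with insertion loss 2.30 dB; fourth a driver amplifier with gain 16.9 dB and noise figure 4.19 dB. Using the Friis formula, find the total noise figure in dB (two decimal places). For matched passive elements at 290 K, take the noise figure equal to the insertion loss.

4.91 dB

Convert to linear (a loss of L dB is a gain of −L dB): F_i = 10^(NF_i/10), G_i = 10^(G_i,dB/10)
  Stage 1: F_1 = 10^(0.882/10) = 1.225, G_1 = 10^(−0.882/10) = 0.8162
  Stage 2: F_2 = 10^(3.99/10) = 2.506, G_2 = 10^(21.7/10) = 147.9
  Stage 3: F_3 = 10^(2.30/10) = 1.698, G_3 = 10^(−2.30/10) = 0.5888
  Stage 4: F_4 = 10^(4.19/10) = 2.624, G_4 = 10^(16.9/10) = 48.98
Friis cascade:
  F = 1.225 + (2.506 − 1)/0.8162 + (1.698 − 1)/120.7 + (2.624 − 1)/71.09 = 3.099
NF = 10 log₁₀(3.099) = 4.91 dB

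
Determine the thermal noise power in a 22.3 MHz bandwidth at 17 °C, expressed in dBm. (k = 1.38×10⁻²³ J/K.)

−100.5 dBm

T = 17 °C + 273.15 = 290.15 K
P_n = kTB = 1.38×10⁻²³ × 290.15 × 2.23×10⁷ = 8.93×10⁻¹⁴ W
In dBm: 10 log₁₀(8.93×10⁻¹⁴ / 10⁻³) = −100.5 dBm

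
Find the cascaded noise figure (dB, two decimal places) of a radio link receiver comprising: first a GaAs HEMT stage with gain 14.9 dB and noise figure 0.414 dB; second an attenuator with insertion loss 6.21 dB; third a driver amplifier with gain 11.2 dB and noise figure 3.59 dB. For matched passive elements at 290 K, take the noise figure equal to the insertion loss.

Convert to linear (a loss of L dB is a gain of −L dB): F_i = 10^(NF_i/10), G_i = 10^(G_i,dB/10)
  Stage 1: F_1 = 10^(0.414/10) = 1.100, G_1 = 10^(14.9/10) = 30.90
  Stage 2: F_2 = 10^(6.21/10) = 4.178, G_2 = 10^(−6.21/10) = 0.2393
  Stage 3: F_3 = 10^(3.59/10) = 2.286, G_3 = 10^(11.2/10) = 13.18
Friis cascade:
  F = 1.100 + (4.178 − 1)/30.90 + (2.286 − 1)/7.396 = 1.377
NF = 10 log₁₀(1.377) = 1.39 dB

1.39 dB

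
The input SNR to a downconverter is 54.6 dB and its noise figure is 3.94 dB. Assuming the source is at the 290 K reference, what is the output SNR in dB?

By definition F = SNR_in/SNR_out, so in dB: SNR_out = SNR_in − NF
SNR_out = 54.6 − 3.94 = 50.66 dB

50.66 dB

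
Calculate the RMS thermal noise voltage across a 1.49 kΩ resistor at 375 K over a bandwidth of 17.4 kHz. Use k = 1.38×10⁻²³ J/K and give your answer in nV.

733 nV

V_n = √(4kTRB)
4kTRB = 4 × 1.38×10⁻²³ × 375 × 1.49×10³ × 1.74×10⁴ = 5.37×10⁻¹³ V²
V_n = √(5.37×10⁻¹³) = 7.33×10⁻⁷ V = 733 nV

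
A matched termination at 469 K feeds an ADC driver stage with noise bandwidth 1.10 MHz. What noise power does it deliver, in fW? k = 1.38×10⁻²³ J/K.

7.12 fW

P_n = kTB = 1.38×10⁻²³ × 469 × 1.10×10⁶ = 7.12×10⁻¹⁵ W = 7.12 fW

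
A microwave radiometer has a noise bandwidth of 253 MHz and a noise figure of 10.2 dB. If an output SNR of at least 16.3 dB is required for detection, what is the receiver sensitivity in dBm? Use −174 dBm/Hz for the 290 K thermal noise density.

Sensitivity = −174 + 10 log₁₀(B) + NF + SNR_min
= −174 + 84.03 + 10.2 + 16.3
= −63.47 dBm → −63.5 dBm

−63.5 dBm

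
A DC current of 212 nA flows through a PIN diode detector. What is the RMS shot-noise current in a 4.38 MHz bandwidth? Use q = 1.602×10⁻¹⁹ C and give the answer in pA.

I_n = √(2qI·B)
2qI·B = 2 × 1.602×10⁻¹⁹ × 2.12×10⁻⁷ × 4.38×10⁶ = 2.98×10⁻¹⁹ A²
I_n = √(2.98×10⁻¹⁹) = 5.45×10⁻¹⁰ A = 545 pA

545 pA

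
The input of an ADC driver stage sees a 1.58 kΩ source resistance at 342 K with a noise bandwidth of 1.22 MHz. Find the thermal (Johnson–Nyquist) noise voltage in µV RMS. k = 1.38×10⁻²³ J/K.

6.03 µV

V_n = √(4kTRB)
4kTRB = 4 × 1.38×10⁻²³ × 342 × 1.58×10³ × 1.22×10⁶ = 3.64×10⁻¹¹ V²
V_n = √(3.64×10⁻¹¹) = 6.03×10⁻⁶ V = 6.03 µV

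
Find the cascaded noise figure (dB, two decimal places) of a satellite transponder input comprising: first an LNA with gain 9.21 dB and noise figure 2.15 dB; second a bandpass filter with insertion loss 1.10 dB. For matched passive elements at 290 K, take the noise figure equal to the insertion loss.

2.24 dB

Convert to linear (a loss of L dB is a gain of −L dB): F_i = 10^(NF_i/10), G_i = 10^(G_i,dB/10)
  Stage 1: F_1 = 10^(2.15/10) = 1.641, G_1 = 10^(9.21/10) = 8.337
  Stage 2: F_2 = 10^(1.10/10) = 1.288, G_2 = 10^(−1.10/10) = 0.7762
Friis cascade:
  F = 1.641 + (1.288 − 1)/8.337 = 1.675
NF = 10 log₁₀(1.675) = 2.24 dB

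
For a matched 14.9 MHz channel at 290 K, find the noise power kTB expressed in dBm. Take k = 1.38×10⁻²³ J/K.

−102.2 dBm

P_n = kTB = 1.38×10⁻²³ × 290 × 1.49×10⁷ = 5.96×10⁻¹⁴ W
In dBm: 10 log₁₀(5.96×10⁻¹⁴ / 10⁻³) = −102.2 dBm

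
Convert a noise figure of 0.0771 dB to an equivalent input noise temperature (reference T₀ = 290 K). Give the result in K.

5.19 K

F = 10^(0.0771/10) = 1.01791
T_e = (F − 1)·T₀ = (1.01791 − 1) × 290 = 5.19 K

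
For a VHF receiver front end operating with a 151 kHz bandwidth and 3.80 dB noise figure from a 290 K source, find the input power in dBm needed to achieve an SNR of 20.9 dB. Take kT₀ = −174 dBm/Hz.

Sensitivity = −174 + 10 log₁₀(B) + NF + SNR_min
= −174 + 51.79 + 3.80 + 20.9
= −97.51 dBm → −97.5 dBm

−97.5 dBm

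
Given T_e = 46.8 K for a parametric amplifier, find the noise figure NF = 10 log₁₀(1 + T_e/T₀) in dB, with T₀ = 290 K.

F = 1 + T_e/T₀ = 1 + 46.8/290 = 1.16138
NF = 10 log₁₀(1.16138) = 0.650 dB

0.650 dB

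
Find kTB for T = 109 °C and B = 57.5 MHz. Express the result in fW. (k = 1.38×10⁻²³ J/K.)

T = 109 °C + 273.15 = 382.15 K
P_n = kTB = 1.38×10⁻²³ × 382.15 × 5.75×10⁷ = 3.03×10⁻¹³ W = 303 fW

303 fW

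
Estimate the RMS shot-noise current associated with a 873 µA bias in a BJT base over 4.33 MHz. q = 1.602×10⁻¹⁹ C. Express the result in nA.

I_n = √(2qI·B)
2qI·B = 2 × 1.602×10⁻¹⁹ × 8.73×10⁻⁴ × 4.33×10⁶ = 1.21×10⁻¹⁵ A²
I_n = √(1.21×10⁻¹⁵) = 3.48×10⁻⁸ A = 34.8 nA

34.8 nA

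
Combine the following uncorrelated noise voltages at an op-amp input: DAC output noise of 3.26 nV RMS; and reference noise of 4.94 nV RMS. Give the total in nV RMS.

5.92 nV

Uncorrelated sources add in power (mean-square): V_tot = √(ΣV_i²)
V_tot = √[(3.26×10⁻⁹)² + (4.94×10⁻⁹)²] = 5.92×10⁻⁹ V = 5.92 nV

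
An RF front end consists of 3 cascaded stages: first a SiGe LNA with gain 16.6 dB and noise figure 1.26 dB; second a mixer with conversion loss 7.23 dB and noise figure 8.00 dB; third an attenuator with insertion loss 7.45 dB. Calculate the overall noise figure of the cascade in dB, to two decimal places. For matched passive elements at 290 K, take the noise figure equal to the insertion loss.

2.97 dB

Convert to linear (a loss of L dB is a gain of −L dB): F_i = 10^(NF_i/10), G_i = 10^(G_i,dB/10)
  Stage 1: F_1 = 10^(1.26/10) = 1.337, G_1 = 10^(16.6/10) = 45.71
  Stage 2: F_2 = 10^(8.00/10) = 6.310, G_2 = 10^(−7.23/10) = 0.1892
  Stage 3: F_3 = 10^(7.45/10) = 5.559, G_3 = 10^(−7.45/10) = 0.1799
Friis cascade:
  F = 1.337 + (6.310 − 1)/45.71 + (5.559 − 1)/8.650 = 1.980
NF = 10 log₁₀(1.980) = 2.97 dB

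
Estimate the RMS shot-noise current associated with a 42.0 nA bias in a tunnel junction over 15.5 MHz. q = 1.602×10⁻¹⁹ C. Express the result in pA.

I_n = √(2qI·B)
2qI·B = 2 × 1.602×10⁻¹⁹ × 4.20×10⁻⁸ × 1.55×10⁷ = 2.09×10⁻¹⁹ A²
I_n = √(2.09×10⁻¹⁹) = 4.57×10⁻¹⁰ A = 457 pA

457 pA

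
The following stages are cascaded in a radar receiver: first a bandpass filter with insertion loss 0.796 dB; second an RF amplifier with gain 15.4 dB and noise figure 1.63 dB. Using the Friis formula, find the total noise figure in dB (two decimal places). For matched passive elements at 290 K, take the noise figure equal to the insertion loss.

Convert to linear (a loss of L dB is a gain of −L dB): F_i = 10^(NF_i/10), G_i = 10^(G_i,dB/10)
  Stage 1: F_1 = 10^(0.796/10) = 1.201, G_1 = 10^(−0.796/10) = 0.8325
  Stage 2: F_2 = 10^(1.63/10) = 1.455, G_2 = 10^(15.4/10) = 34.67
Friis cascade:
  F = 1.201 + (1.455 − 1)/0.8325 = 1.748
NF = 10 log₁₀(1.748) = 2.43 dB

2.43 dB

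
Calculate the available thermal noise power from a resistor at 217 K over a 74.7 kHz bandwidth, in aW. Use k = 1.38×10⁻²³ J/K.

224 aW

P_n = kTB = 1.38×10⁻²³ × 217 × 7.47×10⁴ = 2.24×10⁻¹⁶ W = 224 aW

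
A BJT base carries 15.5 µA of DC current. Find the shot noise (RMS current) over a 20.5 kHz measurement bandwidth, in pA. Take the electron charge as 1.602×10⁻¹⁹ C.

319 pA

I_n = √(2qI·B)
2qI·B = 2 × 1.602×10⁻¹⁹ × 1.55×10⁻⁵ × 2.05×10⁴ = 1.02×10⁻¹⁹ A²
I_n = √(1.02×10⁻¹⁹) = 3.19×10⁻¹⁰ A = 319 pA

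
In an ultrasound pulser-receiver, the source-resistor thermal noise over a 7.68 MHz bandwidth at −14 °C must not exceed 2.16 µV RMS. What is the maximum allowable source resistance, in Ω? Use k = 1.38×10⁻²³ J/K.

T = −14 °C + 273.15 = 259.15 K
Johnson–Nyquist: V_n = √(4kTRB) ⇒ R = V_n² / (4kTB)
4kTB = 4 × 1.38×10⁻²³ × 259.15 × 7.68×10⁶ = 1.10×10⁻¹³
R = (2.16×10⁻⁶)² / 1.10×10⁻¹³ = 4.25×10¹ Ω = 42.5 Ω

42.5 Ω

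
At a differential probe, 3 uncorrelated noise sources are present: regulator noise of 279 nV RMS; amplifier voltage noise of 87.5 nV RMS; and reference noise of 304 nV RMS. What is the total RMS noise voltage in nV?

422 nV

Uncorrelated sources add in power (mean-square): V_tot = √(ΣV_i²)
V_tot = √[(2.79×10⁻⁷)² + (8.75×10⁻⁸)² + (3.04×10⁻⁷)²] = 4.22×10⁻⁷ V = 422 nV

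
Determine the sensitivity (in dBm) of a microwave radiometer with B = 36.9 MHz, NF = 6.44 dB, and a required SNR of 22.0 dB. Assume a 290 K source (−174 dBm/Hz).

−69.9 dBm

Sensitivity = −174 + 10 log₁₀(B) + NF + SNR_min
= −174 + 75.67 + 6.44 + 22.0
= −69.89 dBm → −69.9 dBm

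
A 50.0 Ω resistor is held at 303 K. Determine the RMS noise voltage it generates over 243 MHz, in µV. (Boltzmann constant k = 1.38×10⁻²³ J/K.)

14.3 µV

V_n = √(4kTRB)
4kTRB = 4 × 1.38×10⁻²³ × 303 × 5.00×10¹ × 2.43×10⁸ = 2.03×10⁻¹⁰ V²
V_n = √(2.03×10⁻¹⁰) = 1.43×10⁻⁵ V = 14.3 µV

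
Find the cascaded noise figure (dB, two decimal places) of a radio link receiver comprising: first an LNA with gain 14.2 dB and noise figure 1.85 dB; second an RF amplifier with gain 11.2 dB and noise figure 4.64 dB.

2.05 dB

Convert to linear (a loss of L dB is a gain of −L dB): F_i = 10^(NF_i/10), G_i = 10^(G_i,dB/10)
  Stage 1: F_1 = 10^(1.85/10) = 1.531, G_1 = 10^(14.2/10) = 26.30
  Stage 2: F_2 = 10^(4.64/10) = 2.911, G_2 = 10^(11.2/10) = 13.18
Friis cascade:
  F = 1.531 + (2.911 − 1)/26.30 = 1.604
NF = 10 log₁₀(1.604) = 2.05 dB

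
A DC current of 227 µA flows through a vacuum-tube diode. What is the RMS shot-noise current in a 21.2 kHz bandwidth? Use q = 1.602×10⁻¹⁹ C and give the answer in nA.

1.24 nA

I_n = √(2qI·B)
2qI·B = 2 × 1.602×10⁻¹⁹ × 2.27×10⁻⁴ × 2.12×10⁴ = 1.54×10⁻¹⁸ A²
I_n = √(1.54×10⁻¹⁸) = 1.24×10⁻⁹ A = 1.24 nA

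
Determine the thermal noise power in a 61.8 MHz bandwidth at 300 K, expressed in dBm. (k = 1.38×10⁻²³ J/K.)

−95.9 dBm

P_n = kTB = 1.38×10⁻²³ × 300 × 6.18×10⁷ = 2.56×10⁻¹³ W
In dBm: 10 log₁₀(2.56×10⁻¹³ / 10⁻³) = −95.9 dBm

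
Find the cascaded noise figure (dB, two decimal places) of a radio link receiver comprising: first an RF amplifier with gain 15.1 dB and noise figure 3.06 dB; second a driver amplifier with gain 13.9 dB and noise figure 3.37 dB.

Convert to linear (a loss of L dB is a gain of −L dB): F_i = 10^(NF_i/10), G_i = 10^(G_i,dB/10)
  Stage 1: F_1 = 10^(3.06/10) = 2.023, G_1 = 10^(15.1/10) = 32.36
  Stage 2: F_2 = 10^(3.37/10) = 2.173, G_2 = 10^(13.9/10) = 24.55
Friis cascade:
  F = 2.023 + (2.173 − 1)/32.36 = 2.059
NF = 10 log₁₀(2.059) = 3.14 dB

3.14 dB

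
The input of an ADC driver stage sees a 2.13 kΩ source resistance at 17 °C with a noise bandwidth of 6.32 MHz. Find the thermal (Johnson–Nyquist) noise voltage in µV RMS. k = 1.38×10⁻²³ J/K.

14.7 µV

T = 17 °C + 273.15 = 290.15 K
V_n = √(4kTRB)
4kTRB = 4 × 1.38×10⁻²³ × 290.15 × 2.13×10³ × 6.32×10⁶ = 2.16×10⁻¹⁰ V²
V_n = √(2.16×10⁻¹⁰) = 1.47×10⁻⁵ V = 14.7 µV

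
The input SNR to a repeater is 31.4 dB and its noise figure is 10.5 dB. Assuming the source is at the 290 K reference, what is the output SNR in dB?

By definition F = SNR_in/SNR_out, so in dB: SNR_out = SNR_in − NF
SNR_out = 31.4 − 10.5 = 20.9 dB

20.9 dB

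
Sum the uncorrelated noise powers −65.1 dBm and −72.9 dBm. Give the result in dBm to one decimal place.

Convert to linear, add, convert back:
P₁ = 3.09×10⁻¹⁰ W, P₂ = 5.13×10⁻¹¹ W
P_tot = 3.60×10⁻¹⁰ W → 10 log₁₀(P_tot / 10⁻³) = −64.4 dBm

−64.4 dBm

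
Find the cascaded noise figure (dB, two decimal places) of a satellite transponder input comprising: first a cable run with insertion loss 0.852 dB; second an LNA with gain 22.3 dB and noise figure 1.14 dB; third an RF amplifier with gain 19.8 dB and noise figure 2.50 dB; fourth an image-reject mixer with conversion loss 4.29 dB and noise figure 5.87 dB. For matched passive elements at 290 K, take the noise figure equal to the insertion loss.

Convert to linear (a loss of L dB is a gain of −L dB): F_i = 10^(NF_i/10), G_i = 10^(G_i,dB/10)
  Stage 1: F_1 = 10^(0.852/10) = 1.217, G_1 = 10^(−0.852/10) = 0.8219
  Stage 2: F_2 = 10^(1.14/10) = 1.300, G_2 = 10^(22.3/10) = 169.8
  Stage 3: F_3 = 10^(2.50/10) = 1.778, G_3 = 10^(19.8/10) = 95.50
  Stage 4: F_4 = 10^(5.87/10) = 3.864, G_4 = 10^(−4.29/10) = 0.3724
Friis cascade:
  F = 1.217 + (1.300 − 1)/0.8219 + (1.778 − 1)/139.6 + (3.864 − 1)/1.333×10⁴ = 1.588
NF = 10 log₁₀(1.588) = 2.01 dB

2.01 dB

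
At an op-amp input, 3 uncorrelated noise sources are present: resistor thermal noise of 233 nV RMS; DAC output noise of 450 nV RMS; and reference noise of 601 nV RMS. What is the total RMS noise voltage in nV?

Uncorrelated sources add in power (mean-square): V_tot = √(ΣV_i²)
V_tot = √[(2.33×10⁻⁷)² + (4.50×10⁻⁷)² + (6.01×10⁻⁷)²] = 7.86×10⁻⁷ V = 786 nV

786 nV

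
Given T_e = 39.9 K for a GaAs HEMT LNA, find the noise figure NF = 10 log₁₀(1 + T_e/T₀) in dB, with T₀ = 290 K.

0.560 dB

F = 1 + T_e/T₀ = 1 + 39.9/290 = 1.13759
NF = 10 log₁₀(1.13759) = 0.560 dB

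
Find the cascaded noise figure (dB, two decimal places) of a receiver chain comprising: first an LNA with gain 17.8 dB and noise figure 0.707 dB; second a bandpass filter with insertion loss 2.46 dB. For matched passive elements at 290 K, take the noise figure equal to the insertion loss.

Convert to linear (a loss of L dB is a gain of −L dB): F_i = 10^(NF_i/10), G_i = 10^(G_i,dB/10)
  Stage 1: F_1 = 10^(0.707/10) = 1.177, G_1 = 10^(17.8/10) = 60.26
  Stage 2: F_2 = 10^(2.46/10) = 1.762, G_2 = 10^(−2.46/10) = 0.5675
Friis cascade:
  F = 1.177 + (1.762 − 1)/60.26 = 1.189
NF = 10 log₁₀(1.189) = 0.75 dB

0.75 dB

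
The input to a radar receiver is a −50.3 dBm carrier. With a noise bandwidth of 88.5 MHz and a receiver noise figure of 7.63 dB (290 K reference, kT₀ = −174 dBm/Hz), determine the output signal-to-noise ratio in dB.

Noise floor: N = −174 + 10 log₁₀(B) + NF
10 log₁₀(8.85×10⁷) = 79.47 dB
N = −174 + 79.47 + 7.63 = −86.90 dBm
SNR = P_sig − N = −50.3 − (−86.90) = 36.60 dB → 36.6 dB

36.6 dB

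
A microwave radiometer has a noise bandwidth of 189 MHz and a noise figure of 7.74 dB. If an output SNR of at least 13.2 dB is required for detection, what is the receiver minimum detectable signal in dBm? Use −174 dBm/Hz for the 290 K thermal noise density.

Sensitivity = −174 + 10 log₁₀(B) + NF + SNR_min
= −174 + 82.76 + 7.74 + 13.2
= −70.30 dBm → −70.3 dBm

−70.3 dBm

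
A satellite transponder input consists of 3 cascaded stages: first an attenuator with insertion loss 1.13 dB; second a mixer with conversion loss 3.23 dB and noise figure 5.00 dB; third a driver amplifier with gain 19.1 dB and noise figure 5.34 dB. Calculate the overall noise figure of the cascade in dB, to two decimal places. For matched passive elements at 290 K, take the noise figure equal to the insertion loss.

10.30 dB

Convert to linear (a loss of L dB is a gain of −L dB): F_i = 10^(NF_i/10), G_i = 10^(G_i,dB/10)
  Stage 1: F_1 = 10^(1.13/10) = 1.297, G_1 = 10^(−1.13/10) = 0.7709
  Stage 2: F_2 = 10^(5.00/10) = 3.162, G_2 = 10^(−3.23/10) = 0.4753
  Stage 3: F_3 = 10^(5.34/10) = 3.420, G_3 = 10^(19.1/10) = 81.28
Friis cascade:
  F = 1.297 + (3.162 − 1)/0.7709 + (3.420 − 1)/0.3664 = 10.71
NF = 10 log₁₀(10.71) = 10.30 dB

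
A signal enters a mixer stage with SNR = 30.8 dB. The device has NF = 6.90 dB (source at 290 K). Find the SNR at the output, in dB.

23.90 dB

By definition F = SNR_in/SNR_out, so in dB: SNR_out = SNR_in − NF
SNR_out = 30.8 − 6.90 = 23.90 dB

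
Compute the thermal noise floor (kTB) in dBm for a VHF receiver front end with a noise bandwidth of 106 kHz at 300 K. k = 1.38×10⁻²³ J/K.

P_n = kTB = 1.38×10⁻²³ × 300 × 1.06×10⁵ = 4.39×10⁻¹⁶ W
In dBm: 10 log₁₀(4.39×10⁻¹⁶ / 10⁻³) = −123.6 dBm

−123.6 dBm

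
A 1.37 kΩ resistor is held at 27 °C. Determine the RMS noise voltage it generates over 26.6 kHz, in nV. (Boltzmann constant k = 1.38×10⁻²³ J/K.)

777 nV

T = 27 °C + 273.15 = 300.15 K
V_n = √(4kTRB)
4kTRB = 4 × 1.38×10⁻²³ × 300.15 × 1.37×10³ × 2.66×10⁴ = 6.04×10⁻¹³ V²
V_n = √(6.04×10⁻¹³) = 7.77×10⁻⁷ V = 777 nV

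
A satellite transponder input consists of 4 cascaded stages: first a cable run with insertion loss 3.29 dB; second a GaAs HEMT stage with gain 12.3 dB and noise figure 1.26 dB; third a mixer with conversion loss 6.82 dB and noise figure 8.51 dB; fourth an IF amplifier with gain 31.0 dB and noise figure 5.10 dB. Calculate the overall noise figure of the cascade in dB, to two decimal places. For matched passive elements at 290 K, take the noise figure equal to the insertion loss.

6.96 dB

Convert to linear (a loss of L dB is a gain of −L dB): F_i = 10^(NF_i/10), G_i = 10^(G_i,dB/10)
  Stage 1: F_1 = 10^(3.29/10) = 2.133, G_1 = 10^(−3.29/10) = 0.4688
  Stage 2: F_2 = 10^(1.26/10) = 1.337, G_2 = 10^(12.3/10) = 16.98
  Stage 3: F_3 = 10^(8.51/10) = 7.096, G_3 = 10^(−6.82/10) = 0.2080
  Stage 4: F_4 = 10^(5.10/10) = 3.236, G_4 = 10^(31.0/10) = 1259
Friis cascade:
  F = 2.133 + (1.337 − 1)/0.4688 + (7.096 − 1)/7.962 + (3.236 − 1)/1.656 = 4.967
NF = 10 log₁₀(4.967) = 6.96 dB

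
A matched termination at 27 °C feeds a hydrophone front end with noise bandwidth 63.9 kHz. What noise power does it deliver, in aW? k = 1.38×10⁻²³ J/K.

265 aW

T = 27 °C + 273.15 = 300.15 K
P_n = kTB = 1.38×10⁻²³ × 300.15 × 6.39×10⁴ = 2.65×10⁻¹⁶ W = 265 aW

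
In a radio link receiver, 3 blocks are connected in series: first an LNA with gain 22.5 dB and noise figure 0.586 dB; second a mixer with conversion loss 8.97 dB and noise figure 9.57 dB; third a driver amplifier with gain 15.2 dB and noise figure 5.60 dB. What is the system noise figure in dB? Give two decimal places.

Convert to linear (a loss of L dB is a gain of −L dB): F_i = 10^(NF_i/10), G_i = 10^(G_i,dB/10)
  Stage 1: F_1 = 10^(0.586/10) = 1.144, G_1 = 10^(22.5/10) = 177.8
  Stage 2: F_2 = 10^(9.57/10) = 9.057, G_2 = 10^(−8.97/10) = 0.1268
  Stage 3: F_3 = 10^(5.60/10) = 3.631, G_3 = 10^(15.2/10) = 33.11
Friis cascade:
  F = 1.144 + (9.057 − 1)/177.8 + (3.631 − 1)/22.54 = 1.306
NF = 10 log₁₀(1.306) = 1.16 dB

1.16 dB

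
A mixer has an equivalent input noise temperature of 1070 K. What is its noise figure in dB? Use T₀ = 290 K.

6.71 dB

F = 1 + T_e/T₀ = 1 + 1070/290 = 4.68966
NF = 10 log₁₀(4.68966) = 6.71 dB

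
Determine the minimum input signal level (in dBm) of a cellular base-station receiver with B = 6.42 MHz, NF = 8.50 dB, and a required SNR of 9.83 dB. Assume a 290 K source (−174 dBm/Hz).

Sensitivity = −174 + 10 log₁₀(B) + NF + SNR_min
= −174 + 68.08 + 8.50 + 9.83
= −87.59 dBm → −87.6 dBm

−87.6 dBm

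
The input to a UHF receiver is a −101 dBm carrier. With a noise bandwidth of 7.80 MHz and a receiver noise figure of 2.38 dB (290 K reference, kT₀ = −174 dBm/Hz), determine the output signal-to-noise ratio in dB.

Noise floor: N = −174 + 10 log₁₀(B) + NF
10 log₁₀(7.80×10⁶) = 68.92 dB
N = −174 + 68.92 + 2.38 = −102.70 dBm
SNR = P_sig − N = −101 − (−102.70) = 1.70 dB → 1.7 dB

1.7 dB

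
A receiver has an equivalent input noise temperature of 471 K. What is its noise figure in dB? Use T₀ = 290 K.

F = 1 + T_e/T₀ = 1 + 471/290 = 2.62414
NF = 10 log₁₀(2.62414) = 4.19 dB

4.19 dB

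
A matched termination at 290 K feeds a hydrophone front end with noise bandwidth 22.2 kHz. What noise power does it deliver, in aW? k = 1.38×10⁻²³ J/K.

P_n = kTB = 1.38×10⁻²³ × 290 × 2.22×10⁴ = 8.88×10⁻¹⁷ W = 88.8 aW

88.8 aW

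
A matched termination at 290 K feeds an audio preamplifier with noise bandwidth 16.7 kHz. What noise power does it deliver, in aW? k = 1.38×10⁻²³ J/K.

P_n = kTB = 1.38×10⁻²³ × 290 × 1.67×10⁴ = 6.68×10⁻¹⁷ W = 66.8 aW

66.8 aW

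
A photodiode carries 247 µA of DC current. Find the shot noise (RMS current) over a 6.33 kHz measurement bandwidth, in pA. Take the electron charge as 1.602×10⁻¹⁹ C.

I_n = √(2qI·B)
2qI·B = 2 × 1.602×10⁻¹⁹ × 2.47×10⁻⁴ × 6.33×10³ = 5.01×10⁻¹⁹ A²
I_n = √(5.01×10⁻¹⁹) = 7.08×10⁻¹⁰ A = 708 pA

708 pA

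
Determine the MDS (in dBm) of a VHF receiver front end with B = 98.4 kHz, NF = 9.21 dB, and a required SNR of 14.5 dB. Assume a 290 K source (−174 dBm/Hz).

−100.4 dBm

Sensitivity = −174 + 10 log₁₀(B) + NF + SNR_min
= −174 + 49.93 + 9.21 + 14.5
= −100.36 dBm → −100.4 dBm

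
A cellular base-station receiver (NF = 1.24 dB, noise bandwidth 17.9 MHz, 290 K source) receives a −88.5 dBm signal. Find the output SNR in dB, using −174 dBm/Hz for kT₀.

Noise floor: N = −174 + 10 log₁₀(B) + NF
10 log₁₀(1.79×10⁷) = 72.53 dB
N = −174 + 72.53 + 1.24 = −100.23 dBm
SNR = P_sig − N = −88.5 − (−100.23) = 11.73 dB → 11.7 dB

11.7 dB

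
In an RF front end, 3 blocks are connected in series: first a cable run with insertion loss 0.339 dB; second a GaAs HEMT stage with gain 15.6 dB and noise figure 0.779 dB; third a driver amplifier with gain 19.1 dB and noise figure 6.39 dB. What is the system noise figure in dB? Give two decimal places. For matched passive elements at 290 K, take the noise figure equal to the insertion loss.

1.44 dB

Convert to linear (a loss of L dB is a gain of −L dB): F_i = 10^(NF_i/10), G_i = 10^(G_i,dB/10)
  Stage 1: F_1 = 10^(0.339/10) = 1.081, G_1 = 10^(−0.339/10) = 0.9249
  Stage 2: F_2 = 10^(0.779/10) = 1.196, G_2 = 10^(15.6/10) = 36.31
  Stage 3: F_3 = 10^(6.39/10) = 4.355, G_3 = 10^(19.1/10) = 81.28
Friis cascade:
  F = 1.081 + (1.196 − 1)/0.9249 + (4.355 − 1)/33.58 = 1.394
NF = 10 log₁₀(1.394) = 1.44 dB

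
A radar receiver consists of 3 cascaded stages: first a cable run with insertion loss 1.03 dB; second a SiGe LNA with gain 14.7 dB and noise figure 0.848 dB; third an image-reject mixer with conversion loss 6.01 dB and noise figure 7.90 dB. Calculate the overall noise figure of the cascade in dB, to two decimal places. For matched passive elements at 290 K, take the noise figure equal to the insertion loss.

2.46 dB

Convert to linear (a loss of L dB is a gain of −L dB): F_i = 10^(NF_i/10), G_i = 10^(G_i,dB/10)
  Stage 1: F_1 = 10^(1.03/10) = 1.268, G_1 = 10^(−1.03/10) = 0.7889
  Stage 2: F_2 = 10^(0.848/10) = 1.216, G_2 = 10^(14.7/10) = 29.51
  Stage 3: F_3 = 10^(7.90/10) = 6.166, G_3 = 10^(−6.01/10) = 0.2506
Friis cascade:
  F = 1.268 + (1.216 − 1)/0.7889 + (6.166 − 1)/23.28 = 1.763
NF = 10 log₁₀(1.763) = 2.46 dB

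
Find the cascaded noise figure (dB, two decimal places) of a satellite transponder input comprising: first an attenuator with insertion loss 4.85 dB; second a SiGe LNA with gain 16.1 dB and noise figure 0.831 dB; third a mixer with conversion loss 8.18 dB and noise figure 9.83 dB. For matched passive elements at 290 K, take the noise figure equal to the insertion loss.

Convert to linear (a loss of L dB is a gain of −L dB): F_i = 10^(NF_i/10), G_i = 10^(G_i,dB/10)
  Stage 1: F_1 = 10^(4.85/10) = 3.055, G_1 = 10^(−4.85/10) = 0.3273
  Stage 2: F_2 = 10^(0.831/10) = 1.211, G_2 = 10^(16.1/10) = 40.74
  Stage 3: F_3 = 10^(9.83/10) = 9.616, G_3 = 10^(−8.18/10) = 0.1521
Friis cascade:
  F = 3.055 + (1.211 − 1)/0.3273 + (9.616 − 1)/13.34 = 4.345
NF = 10 log₁₀(4.345) = 6.38 dB

6.38 dB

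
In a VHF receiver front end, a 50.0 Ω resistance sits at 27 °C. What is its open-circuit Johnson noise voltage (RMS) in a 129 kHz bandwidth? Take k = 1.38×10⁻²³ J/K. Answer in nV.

327 nV

T = 27 °C + 273.15 = 300.15 K
V_n = √(4kTRB)
4kTRB = 4 × 1.38×10⁻²³ × 300.15 × 5.00×10¹ × 1.29×10⁵ = 1.07×10⁻¹³ V²
V_n = √(1.07×10⁻¹³) = 3.27×10⁻⁷ V = 327 nV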